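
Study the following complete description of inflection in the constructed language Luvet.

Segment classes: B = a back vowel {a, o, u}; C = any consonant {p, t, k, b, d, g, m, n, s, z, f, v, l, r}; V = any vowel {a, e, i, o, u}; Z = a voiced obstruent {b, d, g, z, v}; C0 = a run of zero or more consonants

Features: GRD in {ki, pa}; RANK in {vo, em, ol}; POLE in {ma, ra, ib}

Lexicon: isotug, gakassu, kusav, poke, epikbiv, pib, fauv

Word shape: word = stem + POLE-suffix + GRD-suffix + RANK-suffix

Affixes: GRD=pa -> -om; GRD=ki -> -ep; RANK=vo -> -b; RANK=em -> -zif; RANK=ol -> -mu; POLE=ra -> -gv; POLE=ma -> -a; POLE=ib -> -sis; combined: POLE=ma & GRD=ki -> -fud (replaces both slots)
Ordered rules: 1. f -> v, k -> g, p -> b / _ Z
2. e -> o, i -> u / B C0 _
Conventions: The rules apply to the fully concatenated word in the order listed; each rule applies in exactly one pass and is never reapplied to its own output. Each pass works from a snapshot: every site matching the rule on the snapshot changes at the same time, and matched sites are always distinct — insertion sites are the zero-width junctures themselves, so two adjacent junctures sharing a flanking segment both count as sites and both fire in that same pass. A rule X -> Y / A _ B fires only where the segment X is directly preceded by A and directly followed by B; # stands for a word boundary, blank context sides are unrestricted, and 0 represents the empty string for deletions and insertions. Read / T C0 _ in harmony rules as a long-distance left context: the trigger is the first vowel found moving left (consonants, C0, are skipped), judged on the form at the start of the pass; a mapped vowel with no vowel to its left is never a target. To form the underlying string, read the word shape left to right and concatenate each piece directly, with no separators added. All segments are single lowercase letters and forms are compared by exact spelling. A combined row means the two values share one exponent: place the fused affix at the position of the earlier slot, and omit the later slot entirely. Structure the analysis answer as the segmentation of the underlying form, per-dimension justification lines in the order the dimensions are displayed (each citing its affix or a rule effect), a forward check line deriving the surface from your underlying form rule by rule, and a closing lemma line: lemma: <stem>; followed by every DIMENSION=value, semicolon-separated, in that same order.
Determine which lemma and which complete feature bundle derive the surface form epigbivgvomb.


underlying: epikbiv-gv-om-b
GRD=pa - signalled by the affix -om
RANK=vo - signalled by the affix -b
POLE=ra - signalled by the affix -gv
check: epikbivgvomb -> epigbivgvomb -> epigbivgvomb
lemma: epikbiv; GRD=pa; RANK=vo; POLE=ra


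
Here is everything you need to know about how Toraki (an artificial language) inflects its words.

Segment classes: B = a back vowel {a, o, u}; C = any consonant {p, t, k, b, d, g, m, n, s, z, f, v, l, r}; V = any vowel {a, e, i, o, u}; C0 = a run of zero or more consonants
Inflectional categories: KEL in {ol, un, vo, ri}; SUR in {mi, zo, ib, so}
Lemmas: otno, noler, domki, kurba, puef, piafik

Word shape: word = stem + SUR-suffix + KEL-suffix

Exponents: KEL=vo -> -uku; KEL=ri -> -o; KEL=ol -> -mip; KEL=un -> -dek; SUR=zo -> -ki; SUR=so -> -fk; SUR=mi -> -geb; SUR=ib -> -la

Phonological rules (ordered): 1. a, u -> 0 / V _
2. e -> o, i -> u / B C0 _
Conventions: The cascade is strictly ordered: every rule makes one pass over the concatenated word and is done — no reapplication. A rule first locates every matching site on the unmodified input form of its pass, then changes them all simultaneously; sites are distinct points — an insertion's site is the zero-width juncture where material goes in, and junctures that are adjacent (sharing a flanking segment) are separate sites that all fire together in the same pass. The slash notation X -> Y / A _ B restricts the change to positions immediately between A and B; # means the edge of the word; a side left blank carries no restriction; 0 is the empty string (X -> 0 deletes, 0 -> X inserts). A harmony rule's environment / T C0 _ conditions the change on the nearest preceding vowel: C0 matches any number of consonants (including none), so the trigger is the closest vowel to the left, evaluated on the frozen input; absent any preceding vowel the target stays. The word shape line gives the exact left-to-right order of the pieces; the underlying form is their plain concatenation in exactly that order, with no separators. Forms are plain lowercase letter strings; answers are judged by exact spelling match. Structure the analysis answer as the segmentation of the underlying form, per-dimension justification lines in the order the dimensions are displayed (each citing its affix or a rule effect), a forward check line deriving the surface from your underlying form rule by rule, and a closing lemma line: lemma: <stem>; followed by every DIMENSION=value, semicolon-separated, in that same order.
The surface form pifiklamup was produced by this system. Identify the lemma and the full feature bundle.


underlying: piafik-la-mip
KEL=ol - signalled by the affix -mip
SUR=ib - signalled by the affix -la
check: piafiklamip -> pifiklamip -> pifiklamup
lemma: piafik; KEL=ol; SUR=ib


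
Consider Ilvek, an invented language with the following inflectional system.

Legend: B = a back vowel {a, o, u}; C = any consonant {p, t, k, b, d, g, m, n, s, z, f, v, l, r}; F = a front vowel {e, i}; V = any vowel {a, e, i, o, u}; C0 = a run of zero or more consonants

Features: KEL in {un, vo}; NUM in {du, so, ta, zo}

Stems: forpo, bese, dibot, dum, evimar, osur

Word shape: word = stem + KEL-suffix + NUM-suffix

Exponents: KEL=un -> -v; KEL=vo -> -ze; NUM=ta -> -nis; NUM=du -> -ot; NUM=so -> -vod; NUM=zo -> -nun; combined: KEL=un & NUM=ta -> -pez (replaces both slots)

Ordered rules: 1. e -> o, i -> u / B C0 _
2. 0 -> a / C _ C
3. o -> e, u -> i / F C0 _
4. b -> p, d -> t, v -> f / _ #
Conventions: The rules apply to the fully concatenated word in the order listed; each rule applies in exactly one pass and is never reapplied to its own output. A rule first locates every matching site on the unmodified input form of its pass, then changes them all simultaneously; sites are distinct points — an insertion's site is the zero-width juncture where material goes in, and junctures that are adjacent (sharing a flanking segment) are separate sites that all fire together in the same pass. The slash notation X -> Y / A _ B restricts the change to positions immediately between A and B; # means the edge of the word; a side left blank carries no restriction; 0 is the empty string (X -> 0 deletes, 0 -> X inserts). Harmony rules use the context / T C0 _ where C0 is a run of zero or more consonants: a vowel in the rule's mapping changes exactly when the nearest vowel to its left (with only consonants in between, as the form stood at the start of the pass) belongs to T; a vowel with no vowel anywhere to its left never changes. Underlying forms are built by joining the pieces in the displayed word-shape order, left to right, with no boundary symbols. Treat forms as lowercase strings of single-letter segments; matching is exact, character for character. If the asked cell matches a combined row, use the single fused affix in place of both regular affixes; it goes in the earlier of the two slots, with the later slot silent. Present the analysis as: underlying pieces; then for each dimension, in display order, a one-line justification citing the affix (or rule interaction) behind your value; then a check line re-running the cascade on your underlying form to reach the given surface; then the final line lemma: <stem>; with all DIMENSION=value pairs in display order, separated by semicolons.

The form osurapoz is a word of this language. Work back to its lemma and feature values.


underlying: osur-pez
KEL=un - signalled by the combined affix row
NUM=ta - signalled by the combined affix row
check: osurpez -> osurpoz -> osurapoz -> osurapoz -> osurapoz
lemma: osur; KEL=un; NUM=ta


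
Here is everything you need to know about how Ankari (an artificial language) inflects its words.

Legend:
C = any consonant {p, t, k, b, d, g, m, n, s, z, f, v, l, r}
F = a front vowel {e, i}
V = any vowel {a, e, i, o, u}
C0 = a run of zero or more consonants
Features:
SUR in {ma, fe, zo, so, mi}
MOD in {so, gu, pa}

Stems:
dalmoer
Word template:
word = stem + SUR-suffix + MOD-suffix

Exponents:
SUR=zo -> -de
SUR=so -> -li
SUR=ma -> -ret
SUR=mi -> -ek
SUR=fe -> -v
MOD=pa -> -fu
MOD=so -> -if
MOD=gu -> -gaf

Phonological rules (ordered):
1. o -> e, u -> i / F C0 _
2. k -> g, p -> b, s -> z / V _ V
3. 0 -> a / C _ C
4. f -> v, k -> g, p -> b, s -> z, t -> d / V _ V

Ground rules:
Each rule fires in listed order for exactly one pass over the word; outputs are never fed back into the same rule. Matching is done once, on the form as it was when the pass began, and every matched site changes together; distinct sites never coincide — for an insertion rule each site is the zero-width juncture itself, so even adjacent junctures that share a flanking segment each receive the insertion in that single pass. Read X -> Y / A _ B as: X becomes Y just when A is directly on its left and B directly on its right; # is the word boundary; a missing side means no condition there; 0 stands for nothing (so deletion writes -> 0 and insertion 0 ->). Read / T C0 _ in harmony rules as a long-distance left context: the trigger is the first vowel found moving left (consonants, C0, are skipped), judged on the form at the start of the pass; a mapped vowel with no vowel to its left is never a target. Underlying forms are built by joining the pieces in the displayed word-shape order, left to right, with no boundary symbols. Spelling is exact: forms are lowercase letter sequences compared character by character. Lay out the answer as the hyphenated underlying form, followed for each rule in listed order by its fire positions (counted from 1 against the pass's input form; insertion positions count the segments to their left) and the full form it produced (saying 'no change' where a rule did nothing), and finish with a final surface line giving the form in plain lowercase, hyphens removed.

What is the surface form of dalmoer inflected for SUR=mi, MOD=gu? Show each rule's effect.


underlying: dalmoer-ek-gaf
1. o -> e, u -> i / F C0 _: no change
2. k -> g, p -> b, s -> z / V _ V: no change
3. 0 -> a / C _ C: inserts after position(s) 3, 9: dalamoerekagaf
4. f -> v, k -> g, p -> b, s -> z, t -> d / V _ V: fires at position(s) 10: dalamoeregagaf
surface: dalamoeregagaf


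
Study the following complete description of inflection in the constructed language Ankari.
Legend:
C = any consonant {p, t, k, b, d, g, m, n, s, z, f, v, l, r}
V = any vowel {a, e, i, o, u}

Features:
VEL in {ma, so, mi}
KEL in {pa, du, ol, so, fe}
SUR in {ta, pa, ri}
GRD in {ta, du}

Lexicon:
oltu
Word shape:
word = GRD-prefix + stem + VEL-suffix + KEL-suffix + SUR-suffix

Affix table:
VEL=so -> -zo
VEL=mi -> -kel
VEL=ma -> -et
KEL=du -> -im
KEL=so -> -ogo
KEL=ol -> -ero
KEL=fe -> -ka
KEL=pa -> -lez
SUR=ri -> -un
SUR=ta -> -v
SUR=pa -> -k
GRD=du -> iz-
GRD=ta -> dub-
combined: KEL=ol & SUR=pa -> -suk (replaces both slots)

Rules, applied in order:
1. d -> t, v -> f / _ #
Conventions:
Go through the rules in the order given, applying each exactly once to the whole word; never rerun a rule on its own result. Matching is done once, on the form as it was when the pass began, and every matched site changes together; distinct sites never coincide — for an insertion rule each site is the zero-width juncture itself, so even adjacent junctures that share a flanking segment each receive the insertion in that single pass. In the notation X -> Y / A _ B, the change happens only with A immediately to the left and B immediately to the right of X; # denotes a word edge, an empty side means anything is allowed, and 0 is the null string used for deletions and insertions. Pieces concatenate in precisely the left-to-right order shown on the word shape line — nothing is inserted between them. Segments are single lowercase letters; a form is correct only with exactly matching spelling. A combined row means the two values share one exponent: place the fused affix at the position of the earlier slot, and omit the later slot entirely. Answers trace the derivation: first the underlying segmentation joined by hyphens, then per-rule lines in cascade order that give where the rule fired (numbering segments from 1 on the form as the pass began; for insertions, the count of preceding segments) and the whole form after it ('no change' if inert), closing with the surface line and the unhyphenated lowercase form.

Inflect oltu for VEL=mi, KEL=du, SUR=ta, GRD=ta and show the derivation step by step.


underlying: dub-oltu-kel-im-v
1. d -> t, v -> f / _ #: fires at position(s) 13: duboltukelimf
surface: duboltukelimf


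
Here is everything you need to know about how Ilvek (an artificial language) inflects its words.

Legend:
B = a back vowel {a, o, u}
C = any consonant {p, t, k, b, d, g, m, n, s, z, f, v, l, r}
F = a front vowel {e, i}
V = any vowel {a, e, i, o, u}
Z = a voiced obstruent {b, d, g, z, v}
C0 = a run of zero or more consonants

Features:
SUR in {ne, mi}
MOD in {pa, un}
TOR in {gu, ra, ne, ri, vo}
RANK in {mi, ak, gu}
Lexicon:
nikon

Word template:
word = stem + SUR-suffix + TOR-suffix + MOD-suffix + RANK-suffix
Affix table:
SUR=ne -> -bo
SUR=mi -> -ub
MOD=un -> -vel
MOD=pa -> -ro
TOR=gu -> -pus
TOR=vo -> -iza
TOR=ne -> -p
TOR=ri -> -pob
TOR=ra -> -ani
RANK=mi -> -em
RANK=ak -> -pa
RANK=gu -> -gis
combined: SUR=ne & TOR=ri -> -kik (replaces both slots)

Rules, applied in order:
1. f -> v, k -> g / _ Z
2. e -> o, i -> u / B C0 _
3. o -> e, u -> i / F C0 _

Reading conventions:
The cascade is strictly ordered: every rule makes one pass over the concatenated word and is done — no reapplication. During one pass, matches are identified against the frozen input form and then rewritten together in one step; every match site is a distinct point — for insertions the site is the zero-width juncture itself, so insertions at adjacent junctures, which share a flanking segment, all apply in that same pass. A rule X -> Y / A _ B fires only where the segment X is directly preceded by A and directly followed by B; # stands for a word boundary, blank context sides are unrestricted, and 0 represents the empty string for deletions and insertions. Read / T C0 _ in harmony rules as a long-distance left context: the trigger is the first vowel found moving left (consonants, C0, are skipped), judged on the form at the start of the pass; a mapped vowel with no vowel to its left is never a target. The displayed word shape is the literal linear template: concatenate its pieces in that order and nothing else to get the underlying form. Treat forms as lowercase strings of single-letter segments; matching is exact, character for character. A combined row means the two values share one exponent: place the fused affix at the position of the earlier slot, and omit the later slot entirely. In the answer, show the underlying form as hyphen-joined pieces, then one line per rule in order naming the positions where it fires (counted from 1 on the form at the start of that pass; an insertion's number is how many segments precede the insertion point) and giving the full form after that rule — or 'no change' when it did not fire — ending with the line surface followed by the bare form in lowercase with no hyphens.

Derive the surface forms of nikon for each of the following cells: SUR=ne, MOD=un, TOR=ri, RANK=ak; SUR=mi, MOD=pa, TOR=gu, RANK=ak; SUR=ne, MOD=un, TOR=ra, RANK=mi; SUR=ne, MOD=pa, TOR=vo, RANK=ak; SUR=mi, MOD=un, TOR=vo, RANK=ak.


cell SUR=ne, MOD=un, TOR=ri, RANK=ak:
underlying: nikon-kik-vel-pa
1. f -> v, k -> g / _ Z: fires at position(s) 8: nikonkigvelpa
2. e -> o, i -> u / B C0 _: fires at position(s) 7: nikonkugvelpa
3. o -> e, u -> i / F C0 _: fires at position(s) 4: nikenkugvelpa
surface: nikenkugvelpa

cell SUR=mi, MOD=pa, TOR=gu, RANK=ak:
underlying: nikon-ub-pus-ro-pa
1. f -> v, k -> g / _ Z: no change
2. e -> o, i -> u / B C0 _: no change
3. o -> e, u -> i / F C0 _: fires at position(s) 4: nikenubpusropa
surface: nikenubpusropa

cell SUR=ne, MOD=un, TOR=ra, RANK=mi:
underlying: nikon-bo-ani-vel-em
1. f -> v, k -> g / _ Z: no change
2. e -> o, i -> u / B C0 _: fires at position(s) 10: nikonboanuvelem
3. o -> e, u -> i / F C0 _: fires at position(s) 4: nikenboanuvelem
surface: nikenboanuvelem

cell SUR=ne, MOD=pa, TOR=vo, RANK=ak:
underlying: nikon-bo-iza-ro-pa
1. f -> v, k -> g / _ Z: no change
2. e -> o, i -> u / B C0 _: fires at position(s) 8: nikonbouzaropa
3. o -> e, u -> i / F C0 _: fires at position(s) 4: nikenbouzaropa
surface: nikenbouzaropa

cell SUR=mi, MOD=un, TOR=vo, RANK=ak:
underlying: nikon-ub-iza-vel-pa
1. f -> v, k -> g / _ Z: no change
2. e -> o, i -> u / B C0 _: fires at position(s) 8, 12: nikonubuzavolpa
3. o -> e, u -> i / F C0 _: fires at position(s) 4: nikenubuzavolpa
surface: nikenubuzavolpa


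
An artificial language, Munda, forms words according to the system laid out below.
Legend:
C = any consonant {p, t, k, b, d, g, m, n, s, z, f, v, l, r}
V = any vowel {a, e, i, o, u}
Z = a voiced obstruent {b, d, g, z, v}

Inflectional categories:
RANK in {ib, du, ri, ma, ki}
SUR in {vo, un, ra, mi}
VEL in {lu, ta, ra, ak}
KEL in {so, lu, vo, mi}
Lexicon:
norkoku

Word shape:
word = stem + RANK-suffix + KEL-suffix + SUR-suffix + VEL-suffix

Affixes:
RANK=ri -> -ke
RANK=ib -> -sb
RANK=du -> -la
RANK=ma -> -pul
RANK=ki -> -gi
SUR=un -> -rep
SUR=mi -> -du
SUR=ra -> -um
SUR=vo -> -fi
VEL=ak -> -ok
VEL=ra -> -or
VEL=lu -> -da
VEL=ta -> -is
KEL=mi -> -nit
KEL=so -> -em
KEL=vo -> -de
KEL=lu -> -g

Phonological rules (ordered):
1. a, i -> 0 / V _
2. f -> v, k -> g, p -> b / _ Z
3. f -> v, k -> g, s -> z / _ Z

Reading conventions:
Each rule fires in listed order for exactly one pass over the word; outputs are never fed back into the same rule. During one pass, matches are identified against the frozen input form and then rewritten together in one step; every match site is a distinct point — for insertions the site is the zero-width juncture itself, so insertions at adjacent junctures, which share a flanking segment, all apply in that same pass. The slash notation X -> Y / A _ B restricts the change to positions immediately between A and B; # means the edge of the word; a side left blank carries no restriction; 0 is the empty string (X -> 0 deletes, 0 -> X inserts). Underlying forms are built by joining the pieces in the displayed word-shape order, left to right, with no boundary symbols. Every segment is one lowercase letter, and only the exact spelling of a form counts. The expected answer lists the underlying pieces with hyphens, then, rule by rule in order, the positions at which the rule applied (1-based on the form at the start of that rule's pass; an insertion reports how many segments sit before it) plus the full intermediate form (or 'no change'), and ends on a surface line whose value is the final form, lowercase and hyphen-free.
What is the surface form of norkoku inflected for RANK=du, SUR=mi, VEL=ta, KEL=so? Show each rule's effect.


underlying: norkoku-la-em-du-is
1. a, i -> 0 / V _: fires at position(s) 14: norkokulaemdus
2. f -> v, k -> g, p -> b / _ Z: no change
3. f -> v, k -> g, s -> z / _ Z: no change
surface: norkokulaemdus


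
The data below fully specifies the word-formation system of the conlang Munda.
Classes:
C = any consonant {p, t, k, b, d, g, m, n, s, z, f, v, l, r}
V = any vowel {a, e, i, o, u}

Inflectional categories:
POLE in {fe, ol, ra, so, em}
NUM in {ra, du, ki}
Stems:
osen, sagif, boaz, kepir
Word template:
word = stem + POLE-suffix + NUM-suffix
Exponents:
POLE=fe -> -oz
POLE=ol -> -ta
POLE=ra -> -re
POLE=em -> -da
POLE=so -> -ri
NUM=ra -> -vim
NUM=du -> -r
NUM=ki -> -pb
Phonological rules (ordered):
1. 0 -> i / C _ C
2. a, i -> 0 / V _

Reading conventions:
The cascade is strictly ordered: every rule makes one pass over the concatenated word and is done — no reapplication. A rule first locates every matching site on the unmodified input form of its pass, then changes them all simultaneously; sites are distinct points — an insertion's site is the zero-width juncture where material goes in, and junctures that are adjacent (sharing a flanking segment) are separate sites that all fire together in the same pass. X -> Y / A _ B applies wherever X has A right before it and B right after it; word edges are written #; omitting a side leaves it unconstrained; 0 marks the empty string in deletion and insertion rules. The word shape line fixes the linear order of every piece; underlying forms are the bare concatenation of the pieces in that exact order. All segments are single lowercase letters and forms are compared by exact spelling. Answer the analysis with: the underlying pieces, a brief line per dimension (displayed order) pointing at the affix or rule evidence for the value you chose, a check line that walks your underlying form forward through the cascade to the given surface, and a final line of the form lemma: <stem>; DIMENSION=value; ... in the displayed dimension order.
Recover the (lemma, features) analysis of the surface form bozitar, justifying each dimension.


underlying: boaz-ta-r
POLE=ol - signalled by the affix -ta
NUM=du - signalled by the affix -r
check: boaztar -> boazitar -> bozitar
lemma: boaz; POLE=ol; NUM=du


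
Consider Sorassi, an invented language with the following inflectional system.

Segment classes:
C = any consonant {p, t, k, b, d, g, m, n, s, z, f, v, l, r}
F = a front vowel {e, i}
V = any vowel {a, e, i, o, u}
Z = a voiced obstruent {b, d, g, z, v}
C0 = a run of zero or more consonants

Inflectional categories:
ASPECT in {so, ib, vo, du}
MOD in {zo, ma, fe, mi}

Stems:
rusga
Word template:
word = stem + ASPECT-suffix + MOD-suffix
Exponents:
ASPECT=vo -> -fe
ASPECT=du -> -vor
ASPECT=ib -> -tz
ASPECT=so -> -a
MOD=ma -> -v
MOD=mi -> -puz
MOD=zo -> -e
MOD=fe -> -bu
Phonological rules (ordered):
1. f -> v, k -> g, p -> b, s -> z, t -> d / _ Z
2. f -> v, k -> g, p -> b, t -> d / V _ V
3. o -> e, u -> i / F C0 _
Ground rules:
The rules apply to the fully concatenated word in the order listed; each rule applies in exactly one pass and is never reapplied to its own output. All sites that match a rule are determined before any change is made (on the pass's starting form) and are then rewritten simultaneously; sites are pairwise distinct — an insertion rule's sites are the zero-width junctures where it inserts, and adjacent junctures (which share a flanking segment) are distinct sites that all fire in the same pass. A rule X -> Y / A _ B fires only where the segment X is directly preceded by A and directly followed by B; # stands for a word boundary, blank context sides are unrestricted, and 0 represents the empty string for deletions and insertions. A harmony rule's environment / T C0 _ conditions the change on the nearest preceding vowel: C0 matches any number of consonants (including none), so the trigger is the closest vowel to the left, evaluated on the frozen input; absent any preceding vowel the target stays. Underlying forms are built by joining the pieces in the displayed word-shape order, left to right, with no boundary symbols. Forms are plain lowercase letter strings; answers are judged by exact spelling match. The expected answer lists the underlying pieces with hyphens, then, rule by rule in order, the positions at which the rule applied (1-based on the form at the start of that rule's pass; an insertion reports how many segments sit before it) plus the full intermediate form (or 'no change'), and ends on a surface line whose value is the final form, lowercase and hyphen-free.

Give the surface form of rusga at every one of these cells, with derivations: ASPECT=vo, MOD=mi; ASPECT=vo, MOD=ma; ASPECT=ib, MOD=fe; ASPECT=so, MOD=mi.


cell ASPECT=vo, MOD=mi:
underlying: rusga-fe-puz
1. f -> v, k -> g, p -> b, s -> z, t -> d / _ Z: fires at position(s) 3: ruzgafepuz
2. f -> v, k -> g, p -> b, t -> d / V _ V: fires at position(s) 6, 8: ruzgavebuz
3. o -> e, u -> i / F C0 _: fires at position(s) 9: ruzgavebiz
surface: ruzgavebiz

cell ASPECT=vo, MOD=ma:
underlying: rusga-fe-v
1. f -> v, k -> g, p -> b, s -> z, t -> d / _ Z: fires at position(s) 3: ruzgafev
2. f -> v, k -> g, p -> b, t -> d / V _ V: fires at position(s) 6: ruzgavev
3. o -> e, u -> i / F C0 _: no change
surface: ruzgavev

cell ASPECT=ib, MOD=fe:
underlying: rusga-tz-bu
1. f -> v, k -> g, p -> b, s -> z, t -> d / _ Z: fires at position(s) 3, 6: ruzgadzbu
2. f -> v, k -> g, p -> b, t -> d / V _ V: no change
3. o -> e, u -> i / F C0 _: no change
surface: ruzgadzbu

cell ASPECT=so, MOD=mi:
underlying: rusga-a-puz
1. f -> v, k -> g, p -> b, s -> z, t -> d / _ Z: fires at position(s) 3: ruzgaapuz
2. f -> v, k -> g, p -> b, t -> d / V _ V: fires at position(s) 7: ruzgaabuz
3. o -> e, u -> i / F C0 _: no change
surface: ruzgaabuz


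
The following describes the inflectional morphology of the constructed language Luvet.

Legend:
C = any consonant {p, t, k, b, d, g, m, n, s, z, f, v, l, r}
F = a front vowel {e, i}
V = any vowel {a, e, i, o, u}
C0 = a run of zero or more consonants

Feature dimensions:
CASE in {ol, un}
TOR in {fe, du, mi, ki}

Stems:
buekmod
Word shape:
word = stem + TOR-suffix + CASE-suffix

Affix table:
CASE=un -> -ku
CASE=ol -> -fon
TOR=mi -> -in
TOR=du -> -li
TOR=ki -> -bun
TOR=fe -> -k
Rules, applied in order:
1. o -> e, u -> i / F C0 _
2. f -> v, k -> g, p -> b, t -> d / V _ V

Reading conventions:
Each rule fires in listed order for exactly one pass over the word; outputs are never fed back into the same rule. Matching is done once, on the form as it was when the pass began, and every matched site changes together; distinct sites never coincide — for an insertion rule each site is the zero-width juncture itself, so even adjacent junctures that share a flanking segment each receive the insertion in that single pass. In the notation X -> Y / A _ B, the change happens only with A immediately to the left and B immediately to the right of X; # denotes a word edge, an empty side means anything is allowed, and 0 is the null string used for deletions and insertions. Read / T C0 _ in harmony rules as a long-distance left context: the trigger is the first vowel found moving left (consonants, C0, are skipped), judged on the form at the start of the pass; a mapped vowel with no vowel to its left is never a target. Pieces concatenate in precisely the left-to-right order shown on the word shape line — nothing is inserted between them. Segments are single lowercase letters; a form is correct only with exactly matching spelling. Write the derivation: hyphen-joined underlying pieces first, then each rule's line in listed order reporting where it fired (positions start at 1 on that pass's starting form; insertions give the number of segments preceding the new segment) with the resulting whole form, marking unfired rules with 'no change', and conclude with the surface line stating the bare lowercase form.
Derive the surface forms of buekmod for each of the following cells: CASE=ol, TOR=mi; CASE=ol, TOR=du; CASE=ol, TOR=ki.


cell CASE=ol, TOR=mi:
underlying: buekmod-in-fon
1. o -> e, u -> i / F C0 _: fires at position(s) 6, 11: buekmedinfen
2. f -> v, k -> g, p -> b, t -> d / V _ V: no change
surface: buekmedinfen

cell CASE=ol, TOR=du:
underlying: buekmod-li-fon
1. o -> e, u -> i / F C0 _: fires at position(s) 6, 11: buekmedlifen
2. f -> v, k -> g, p -> b, t -> d / V _ V: fires at position(s) 10: buekmedliven
surface: buekmedliven

cell CASE=ol, TOR=ki:
underlying: buekmod-bun-fon
1. o -> e, u -> i / F C0 _: fires at position(s) 6: buekmedbunfon
2. f -> v, k -> g, p -> b, t -> d / V _ V: no change
surface: buekmedbunfon


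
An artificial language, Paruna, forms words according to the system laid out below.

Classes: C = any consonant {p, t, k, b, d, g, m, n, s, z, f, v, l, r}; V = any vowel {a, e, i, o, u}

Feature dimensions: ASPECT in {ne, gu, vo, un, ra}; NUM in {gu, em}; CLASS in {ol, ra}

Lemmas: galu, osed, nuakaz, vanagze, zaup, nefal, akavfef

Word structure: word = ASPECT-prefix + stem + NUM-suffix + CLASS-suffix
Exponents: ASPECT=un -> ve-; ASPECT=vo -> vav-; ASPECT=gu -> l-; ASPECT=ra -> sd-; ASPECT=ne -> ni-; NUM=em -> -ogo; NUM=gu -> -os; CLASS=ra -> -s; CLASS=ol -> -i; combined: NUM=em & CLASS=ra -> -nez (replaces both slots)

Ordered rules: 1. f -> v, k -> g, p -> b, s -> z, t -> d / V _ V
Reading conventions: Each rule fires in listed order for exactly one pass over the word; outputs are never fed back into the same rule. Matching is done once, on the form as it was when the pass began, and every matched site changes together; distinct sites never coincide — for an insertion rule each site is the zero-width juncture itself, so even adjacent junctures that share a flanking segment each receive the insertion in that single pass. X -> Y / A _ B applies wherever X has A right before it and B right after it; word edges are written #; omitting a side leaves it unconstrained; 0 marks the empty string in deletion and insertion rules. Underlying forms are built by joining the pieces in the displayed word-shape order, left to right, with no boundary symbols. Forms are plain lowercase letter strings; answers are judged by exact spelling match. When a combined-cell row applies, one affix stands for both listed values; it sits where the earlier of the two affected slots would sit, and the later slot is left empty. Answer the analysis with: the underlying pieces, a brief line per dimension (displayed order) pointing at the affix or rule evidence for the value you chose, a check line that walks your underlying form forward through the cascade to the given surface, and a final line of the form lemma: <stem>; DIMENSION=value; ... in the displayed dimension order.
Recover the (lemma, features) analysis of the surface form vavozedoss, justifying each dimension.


underlying: vav-osed-os-s
ASPECT=vo - signalled by the affix vav-
NUM=gu - signalled by the affix -os
CLASS=ra - signalled by the affix -s
check: vavosedoss -> vavozedoss
lemma: osed; ASPECT=vo; NUM=gu; CLASS=ra


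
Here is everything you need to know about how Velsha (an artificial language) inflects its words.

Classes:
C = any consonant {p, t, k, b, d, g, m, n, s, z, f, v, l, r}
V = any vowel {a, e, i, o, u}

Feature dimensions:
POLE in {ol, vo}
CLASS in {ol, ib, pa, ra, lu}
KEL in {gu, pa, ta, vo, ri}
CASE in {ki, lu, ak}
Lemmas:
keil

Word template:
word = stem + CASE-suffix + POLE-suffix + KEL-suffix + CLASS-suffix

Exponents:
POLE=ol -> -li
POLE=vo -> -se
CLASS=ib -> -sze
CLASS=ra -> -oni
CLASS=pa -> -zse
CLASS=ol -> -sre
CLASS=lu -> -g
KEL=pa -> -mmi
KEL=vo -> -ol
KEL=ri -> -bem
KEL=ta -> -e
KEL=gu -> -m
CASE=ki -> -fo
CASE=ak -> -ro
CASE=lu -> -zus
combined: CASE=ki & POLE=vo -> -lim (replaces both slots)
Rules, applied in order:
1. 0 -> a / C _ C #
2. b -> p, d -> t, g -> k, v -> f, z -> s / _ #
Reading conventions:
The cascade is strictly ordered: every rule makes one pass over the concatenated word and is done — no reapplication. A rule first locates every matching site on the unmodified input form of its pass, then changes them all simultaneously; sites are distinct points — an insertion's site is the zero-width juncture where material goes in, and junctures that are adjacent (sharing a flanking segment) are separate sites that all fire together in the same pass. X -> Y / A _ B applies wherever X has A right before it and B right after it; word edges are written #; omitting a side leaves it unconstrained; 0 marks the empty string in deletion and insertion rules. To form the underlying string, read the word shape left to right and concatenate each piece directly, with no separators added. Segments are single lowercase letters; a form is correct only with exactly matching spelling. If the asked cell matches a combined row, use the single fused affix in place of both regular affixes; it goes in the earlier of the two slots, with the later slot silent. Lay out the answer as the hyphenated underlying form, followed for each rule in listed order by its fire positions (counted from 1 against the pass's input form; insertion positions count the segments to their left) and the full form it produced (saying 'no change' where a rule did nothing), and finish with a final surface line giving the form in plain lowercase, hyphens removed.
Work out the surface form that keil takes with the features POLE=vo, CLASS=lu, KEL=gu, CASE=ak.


underlying: keil-ro-se-m-g
1. 0 -> a / C _ C #: inserts after position(s) 9: keilrosemag
2. b -> p, d -> t, g -> k, v -> f, z -> s / _ #: fires at position(s) 11: keilrosemak
surface: keilrosemak


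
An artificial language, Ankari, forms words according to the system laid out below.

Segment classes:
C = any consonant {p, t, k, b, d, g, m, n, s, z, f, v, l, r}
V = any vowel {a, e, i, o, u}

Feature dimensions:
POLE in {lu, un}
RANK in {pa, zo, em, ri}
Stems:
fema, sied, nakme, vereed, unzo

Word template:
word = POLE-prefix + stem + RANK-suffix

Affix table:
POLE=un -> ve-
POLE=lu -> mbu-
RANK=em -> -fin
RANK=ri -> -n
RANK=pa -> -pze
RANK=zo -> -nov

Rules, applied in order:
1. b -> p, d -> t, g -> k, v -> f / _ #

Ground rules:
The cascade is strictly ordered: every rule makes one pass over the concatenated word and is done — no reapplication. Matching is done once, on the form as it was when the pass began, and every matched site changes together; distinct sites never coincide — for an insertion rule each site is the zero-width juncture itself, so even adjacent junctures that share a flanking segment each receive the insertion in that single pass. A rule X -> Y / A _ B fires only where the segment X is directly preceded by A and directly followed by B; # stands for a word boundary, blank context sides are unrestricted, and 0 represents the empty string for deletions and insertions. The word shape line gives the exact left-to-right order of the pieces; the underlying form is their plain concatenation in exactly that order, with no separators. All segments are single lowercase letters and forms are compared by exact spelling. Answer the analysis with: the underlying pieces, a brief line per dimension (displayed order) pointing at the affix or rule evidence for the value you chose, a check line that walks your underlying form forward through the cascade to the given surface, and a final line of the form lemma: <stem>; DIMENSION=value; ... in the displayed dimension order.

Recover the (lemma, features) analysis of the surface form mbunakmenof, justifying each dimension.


underlying: mbu-nakme-nov
POLE=lu - signalled by the affix mbu-
RANK=zo - signalled by the affix -nov
check: mbunakmenov -> mbunakmenof
lemma: nakme; POLE=lu; RANK=zo


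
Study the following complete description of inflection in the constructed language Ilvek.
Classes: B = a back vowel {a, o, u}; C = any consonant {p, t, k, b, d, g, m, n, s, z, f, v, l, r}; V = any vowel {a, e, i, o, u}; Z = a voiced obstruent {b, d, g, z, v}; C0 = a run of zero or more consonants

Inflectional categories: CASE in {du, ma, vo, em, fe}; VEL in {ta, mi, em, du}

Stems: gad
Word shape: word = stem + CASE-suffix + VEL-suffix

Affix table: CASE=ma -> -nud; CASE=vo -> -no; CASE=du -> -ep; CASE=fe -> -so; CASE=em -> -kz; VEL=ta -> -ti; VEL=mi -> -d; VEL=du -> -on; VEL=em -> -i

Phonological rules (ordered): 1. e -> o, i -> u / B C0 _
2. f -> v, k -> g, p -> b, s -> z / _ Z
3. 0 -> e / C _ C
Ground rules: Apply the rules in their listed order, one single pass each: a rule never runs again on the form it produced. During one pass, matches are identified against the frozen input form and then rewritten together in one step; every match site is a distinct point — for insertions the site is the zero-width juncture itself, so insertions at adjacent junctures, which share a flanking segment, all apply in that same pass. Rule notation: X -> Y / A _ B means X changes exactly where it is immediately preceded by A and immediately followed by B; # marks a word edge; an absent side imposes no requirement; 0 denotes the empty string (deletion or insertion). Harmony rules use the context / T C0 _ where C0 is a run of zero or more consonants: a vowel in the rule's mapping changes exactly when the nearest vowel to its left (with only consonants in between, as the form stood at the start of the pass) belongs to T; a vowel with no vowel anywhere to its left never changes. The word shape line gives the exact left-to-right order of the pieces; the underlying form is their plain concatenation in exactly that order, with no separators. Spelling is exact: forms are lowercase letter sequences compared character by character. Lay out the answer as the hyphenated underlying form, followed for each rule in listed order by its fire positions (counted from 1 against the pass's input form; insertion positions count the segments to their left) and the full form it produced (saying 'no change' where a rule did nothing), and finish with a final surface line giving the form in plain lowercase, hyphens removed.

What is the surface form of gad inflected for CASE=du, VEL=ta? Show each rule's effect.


underlying: gad-ep-ti
1. e -> o, i -> u / B C0 _: fires at position(s) 4: gadopti
2. f -> v, k -> g, p -> b, s -> z / _ Z: no change
3. 0 -> e / C _ C: inserts after position(s) 5: gadopeti
surface: gadopeti


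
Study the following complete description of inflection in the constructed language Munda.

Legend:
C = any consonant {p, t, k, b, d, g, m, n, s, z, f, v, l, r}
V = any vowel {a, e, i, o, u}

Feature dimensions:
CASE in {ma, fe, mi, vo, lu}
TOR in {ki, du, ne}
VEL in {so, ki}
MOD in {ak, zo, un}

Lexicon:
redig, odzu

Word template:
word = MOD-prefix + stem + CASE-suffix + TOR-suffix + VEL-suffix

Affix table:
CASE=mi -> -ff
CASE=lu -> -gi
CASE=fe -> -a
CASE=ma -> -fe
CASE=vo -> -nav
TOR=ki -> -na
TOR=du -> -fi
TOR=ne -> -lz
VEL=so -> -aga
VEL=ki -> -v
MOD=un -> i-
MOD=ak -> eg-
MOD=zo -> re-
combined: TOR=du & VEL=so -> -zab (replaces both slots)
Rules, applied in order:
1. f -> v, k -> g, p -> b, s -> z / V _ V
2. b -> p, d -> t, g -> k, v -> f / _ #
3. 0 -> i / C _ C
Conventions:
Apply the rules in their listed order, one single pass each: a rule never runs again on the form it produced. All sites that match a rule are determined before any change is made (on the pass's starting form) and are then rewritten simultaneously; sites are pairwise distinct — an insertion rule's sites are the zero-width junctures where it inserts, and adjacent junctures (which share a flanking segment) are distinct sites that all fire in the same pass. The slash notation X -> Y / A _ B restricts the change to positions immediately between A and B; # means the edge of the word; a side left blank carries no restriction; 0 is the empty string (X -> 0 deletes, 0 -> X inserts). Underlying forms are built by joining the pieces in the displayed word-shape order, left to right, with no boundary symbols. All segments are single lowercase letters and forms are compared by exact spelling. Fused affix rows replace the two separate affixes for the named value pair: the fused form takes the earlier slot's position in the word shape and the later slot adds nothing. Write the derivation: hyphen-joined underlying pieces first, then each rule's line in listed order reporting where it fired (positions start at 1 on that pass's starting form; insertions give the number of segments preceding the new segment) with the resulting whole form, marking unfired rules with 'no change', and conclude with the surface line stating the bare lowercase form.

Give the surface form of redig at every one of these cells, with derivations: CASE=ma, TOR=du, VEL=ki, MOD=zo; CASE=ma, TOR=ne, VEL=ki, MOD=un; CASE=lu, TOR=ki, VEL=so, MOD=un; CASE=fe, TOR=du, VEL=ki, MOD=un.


cell CASE=ma, TOR=du, VEL=ki, MOD=zo:
underlying: re-redig-fe-fi-v
1. f -> v, k -> g, p -> b, s -> z / V _ V: fires at position(s) 10: reredigfeviv
2. b -> p, d -> t, g -> k, v -> f / _ #: fires at position(s) 12: reredigfevif
3. 0 -> i / C _ C: inserts after position(s) 7: reredigifevif
surface: reredigifevif

cell CASE=ma, TOR=ne, VEL=ki, MOD=un:
underlying: i-redig-fe-lz-v
1. f -> v, k -> g, p -> b, s -> z / V _ V: no change
2. b -> p, d -> t, g -> k, v -> f / _ #: fires at position(s) 11: iredigfelzf
3. 0 -> i / C _ C: inserts after position(s) 6, 9, 10: iredigifelizif
surface: iredigifelizif

cell CASE=lu, TOR=ki, VEL=so, MOD=un:
underlying: i-redig-gi-na-aga
1. f -> v, k -> g, p -> b, s -> z / V _ V: no change
2. b -> p, d -> t, g -> k, v -> f / _ #: no change
3. 0 -> i / C _ C: inserts after position(s) 6: iredigiginaaga
surface: iredigiginaaga

cell CASE=fe, TOR=du, VEL=ki, MOD=un:
underlying: i-redig-a-fi-v
1. f -> v, k -> g, p -> b, s -> z / V _ V: fires at position(s) 8: iredigaviv
2. b -> p, d -> t, g -> k, v -> f / _ #: fires at position(s) 10: iredigavif
3. 0 -> i / C _ C: no change
surface: iredigavif
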